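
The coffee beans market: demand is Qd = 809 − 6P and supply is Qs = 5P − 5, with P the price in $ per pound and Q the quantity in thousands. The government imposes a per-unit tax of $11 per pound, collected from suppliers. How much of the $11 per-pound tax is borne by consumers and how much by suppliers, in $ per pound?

Consumers bear $5 per pound; suppliers bear $6 per pound.

Without the tax, 809 − 6P = 5P − 5 gives 11P = 814, so P* = $74 and Q* = 365.
With the tax collected from suppliers, supply shifts: Qs = 5(P − 11) − 5.
Solving gives Q = 335 with consumers paying $79 and suppliers receiving $68 (the $11 wedge).
Burden on consumers: $5; on suppliers: $6. (They sum to $11.)
The less price-elastic side of the market bears the larger share of a per-unit tax.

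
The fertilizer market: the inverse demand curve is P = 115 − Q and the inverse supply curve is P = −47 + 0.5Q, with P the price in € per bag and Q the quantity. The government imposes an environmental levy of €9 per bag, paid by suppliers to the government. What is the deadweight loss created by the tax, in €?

Inverting to Q(P) form: Qd = 115 − P; Qs = 2P + 94.
Before the tax: set 115 − P = 2P + 94 → P* = €7, Q* = 108.
With the tax collected from suppliers, supply shifts: Qs = 2(P − 9) + 94.
Solving gives Q = 102 with buyers paying €13 and suppliers receiving €4 (the €9 wedge).
Quantity falls by |ΔQ| = |108 − 102| = 6.
DWL = ½ · t · |ΔQ| = ½ · 9 · 6 = €27.

Deadweight loss = €27.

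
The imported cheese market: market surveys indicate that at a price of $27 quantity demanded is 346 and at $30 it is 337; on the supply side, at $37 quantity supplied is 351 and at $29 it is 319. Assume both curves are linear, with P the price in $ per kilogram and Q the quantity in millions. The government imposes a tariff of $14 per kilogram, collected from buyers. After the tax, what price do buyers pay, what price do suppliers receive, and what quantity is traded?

Demand slope: (337 − 346)/(30 − 27) = -3, so Qd = 427 − 3P.
Supply slope: (319 − 351)/(29 − 37) = 4, so Qs = 4P + 203.
Before the tax: set 427 − 3P = 4P + 203 → P* = $32, Q* = 331.
With the tax collected from buyers, demand (in seller-price terms) shifts: Qd = 427 − 3(P + 14).
New equilibrium: buyers pay $40, suppliers receive $26, Q = 307. (Wedge: Pb − Ps = 14.)

Buyers pay $40; suppliers receive $26; quantity = 307.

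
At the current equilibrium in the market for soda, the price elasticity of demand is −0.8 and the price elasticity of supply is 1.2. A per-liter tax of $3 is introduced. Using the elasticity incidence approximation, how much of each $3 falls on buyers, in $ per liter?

Incidence ratio: buyers' share ≈ εs / (εs + |εd|) = 1.2 / (1.2 + 0.8) = 0.6.
So buyers bear ≈ 0.6 × $3 = $1.8; suppliers bear $1.2.

Buyers bear ≈ $1.8 per liter.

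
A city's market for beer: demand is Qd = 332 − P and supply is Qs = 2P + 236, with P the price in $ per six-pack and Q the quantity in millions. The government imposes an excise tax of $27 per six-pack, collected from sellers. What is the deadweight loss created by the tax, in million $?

Before the tax: set 332 − P = 2P + 236 → P* = $32, Q* = 300.
With the tax collected from sellers, supply shifts: Qs = 2(P − 27) + 236.
Solving gives Q = 282 with consumers paying $50 and sellers receiving $23 (the $27 wedge).
Quantity falls by |ΔQ| = |300 − 282| = 18.
DWL = ½ · t · |ΔQ| = ½ · 27 · 18 = $243.

Deadweight loss = $243 million.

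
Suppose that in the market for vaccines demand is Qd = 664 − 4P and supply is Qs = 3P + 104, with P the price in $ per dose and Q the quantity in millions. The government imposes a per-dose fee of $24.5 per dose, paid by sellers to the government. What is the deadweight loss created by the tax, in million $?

Before the tax: set 664 − 4P = 3P + 104 → P* = $80, Q* = 344.
With the tax collected from sellers, supply shifts: Qs = 3(P − 24.5) + 104.
Solving gives Q = 302 with buyers paying $90.5 and sellers receiving $66 (the $24.5 wedge).
Quantity falls by |ΔQ| = |344 − 302| = 42.
DWL = ½ · t · |ΔQ| = ½ · 24.5 · 42 = $514.5.

Deadweight loss = $514.5 million.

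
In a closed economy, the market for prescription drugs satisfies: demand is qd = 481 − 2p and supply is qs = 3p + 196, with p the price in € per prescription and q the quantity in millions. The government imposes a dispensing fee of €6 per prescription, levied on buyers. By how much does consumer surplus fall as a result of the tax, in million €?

Consumer surplus falls by €1308.24 million.

Without the tax, 481 − 2p = 3p + 196 gives 5p = 285, so p* = €57 and q* = 367.
With the tax collected from buyers, demand (in seller-price terms) shifts: qd = 481 − 2(p + 6).
Solving gives q = 359.8 with buyers paying €60.6 and sellers receiving €54.6 (the €6 wedge).
ΔCS is the trapezoid between Q = 359.8 and Q = 367 of height €3.6: ½ · (367 + 359.8) · 3.6 = €1308.24.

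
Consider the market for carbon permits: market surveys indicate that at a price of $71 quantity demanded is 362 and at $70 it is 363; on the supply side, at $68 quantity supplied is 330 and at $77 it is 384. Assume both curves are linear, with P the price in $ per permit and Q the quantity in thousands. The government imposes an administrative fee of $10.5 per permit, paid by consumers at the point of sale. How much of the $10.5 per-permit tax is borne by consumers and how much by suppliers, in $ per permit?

Demand slope: (363 − 362)/(70 − 71) = -1, so Qd = 433 − P.
Supply slope: (384 − 330)/(77 − 68) = 6, so Qs = 6P − 78.
Without the tax, 433 − P = 6P − 78 gives 7P = 511, so P* = $73 and Q* = 360.
With the tax collected from consumers, demand (in seller-price terms) shifts: Qd = 433 − (P + 10.5).
Solving gives Q = 351 with consumers paying $82 and suppliers receiving $71.5 (the $10.5 wedge).
Burden on consumers: $9; on suppliers: $1.5. (They sum to $10.5.)
The less price-elastic side of the market bears the larger share of a per-unit tax.

Consumers bear $9 per permit; suppliers bear $1.5 per permit.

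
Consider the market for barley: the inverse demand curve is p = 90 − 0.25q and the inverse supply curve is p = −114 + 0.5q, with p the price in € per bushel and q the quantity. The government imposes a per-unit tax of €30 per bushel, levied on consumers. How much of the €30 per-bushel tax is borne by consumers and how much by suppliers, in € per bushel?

Rewrite in direct form: qd = 360 − 4p and qs = 2p + 228.
Before the tax: set 360 − 4p = 2p + 228 → p* = €22, q* = 272.
With the tax collected from consumers, demand (in seller-price terms) shifts: qd = 360 − 4(p + 30).
New equilibrium: consumers pay €32, suppliers receive €2, q = 232. (Wedge: pb − ps = 30.)
Burden on consumers: €10; on suppliers: €20. (They sum to €30.)

Consumers bear €10 per bushel; suppliers bear €20 per bushel.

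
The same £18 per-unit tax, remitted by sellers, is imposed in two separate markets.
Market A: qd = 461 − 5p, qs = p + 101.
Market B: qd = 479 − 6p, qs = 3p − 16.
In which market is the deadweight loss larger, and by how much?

Market B, by £189.

Market A: pre-tax p* = £60, q* = 161; post-tax q = 146; deadweight loss = £135.
Market B: pre-tax p* = £55, q* = 149; post-tax q = 113; deadweight loss = £324.
Difference: £135 vs £324 → market B is larger by £189.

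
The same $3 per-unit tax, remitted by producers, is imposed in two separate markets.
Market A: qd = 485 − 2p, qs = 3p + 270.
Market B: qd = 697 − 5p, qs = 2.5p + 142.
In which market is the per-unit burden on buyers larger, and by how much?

Market A, by $0.8.

Market A: pre-tax p* = $43, q* = 399; post-tax q = 395.4; per-unit burden on buyers = $1.8.
Market B: pre-tax p* = $74, q* = 327; post-tax q = 322; per-unit burden on buyers = $1.
Difference: $1.8 vs $1 → market A is larger by $0.8.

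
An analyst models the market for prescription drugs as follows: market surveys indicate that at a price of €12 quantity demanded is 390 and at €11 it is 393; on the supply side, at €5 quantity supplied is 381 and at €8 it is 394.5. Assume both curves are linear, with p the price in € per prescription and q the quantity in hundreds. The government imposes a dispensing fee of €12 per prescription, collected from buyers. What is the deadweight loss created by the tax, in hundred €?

Deadweight loss = €129.6 hundred.

Demand slope: (393 − 390)/(11 − 12) = -3, so qd = 426 − 3p.
Supply slope: (394.5 − 381)/(8 − 5) = 4.5, so qs = 4.5p + 358.5.
Before the tax: set 426 − 3p = 4.5p + 358.5 → p* = €9, q* = 399.
With the tax collected from buyers, demand (in seller-price terms) shifts: qd = 426 − 3(p + 12).
New equilibrium: buyers pay €16.2, sellers receive €4.2, q = 377.4. (Wedge: pb − ps = 12.)
Quantity falls by |ΔQ| = |399 − 377.4| = 21.6.
DWL = ½ · t · |ΔQ| = ½ · 12 · 21.6 = €129.6.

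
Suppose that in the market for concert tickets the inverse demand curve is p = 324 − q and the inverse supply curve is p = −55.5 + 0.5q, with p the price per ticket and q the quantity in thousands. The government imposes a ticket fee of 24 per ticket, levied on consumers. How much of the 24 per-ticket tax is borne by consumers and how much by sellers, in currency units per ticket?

Consumers bear 16 per ticket; sellers bear 8 per ticket.

Inverting to q(p) form: qd = 324 − p; qs = 2p + 111.
Before the tax: set 324 − p = 2p + 111 → p* = 71, q* = 253.
With the tax collected from consumers, demand (in seller-price terms) shifts: qd = 324 − (p + 24).
New equilibrium: consumers pay 87, sellers receive 63, q = 237. (Wedge: pb − ps = 24.)
Burden on consumers: 16; on sellers: 8. (They sum to 24.)
The less price-elastic side of the market bears the larger share of a per-unit tax.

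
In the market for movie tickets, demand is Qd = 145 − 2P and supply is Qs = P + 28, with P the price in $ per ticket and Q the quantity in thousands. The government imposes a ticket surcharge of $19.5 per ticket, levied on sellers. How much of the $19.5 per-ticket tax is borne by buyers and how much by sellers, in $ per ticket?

Buyers bear $6.5 per ticket; sellers bear $13 per ticket.

Without the tax, 145 − 2P = P + 28 gives 3P = 117, so P* = $39 and Q* = 67.
With the tax collected from sellers, supply shifts: Qs = (P − 19.5) + 28.
New equilibrium: buyers pay $45.5, sellers receive $26, Q = 54. (Wedge: Pb − Ps = 19.5.)
Burden on buyers: $6.5; on sellers: $13. (They sum to $19.5.)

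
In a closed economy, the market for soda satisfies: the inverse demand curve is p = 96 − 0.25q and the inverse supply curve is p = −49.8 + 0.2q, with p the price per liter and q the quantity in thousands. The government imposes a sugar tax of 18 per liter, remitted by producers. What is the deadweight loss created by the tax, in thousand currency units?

Deadweight loss = 360 thousand.

Rewrite in direct form: qd = 384 − 4p and qs = 5p + 249.
Before the tax: set 384 − 4p = 5p + 249 → p* = 15, q* = 324.
With the tax collected from producers, supply shifts: qs = 5(p − 18) + 249.
New equilibrium: buyers pay 25, producers receive 7, q = 284. (Wedge: pb − ps = 18.)
Quantity falls by |ΔQ| = |324 − 284| = 40.
DWL = ½ · t · |ΔQ| = ½ · 18 · 40 = 360.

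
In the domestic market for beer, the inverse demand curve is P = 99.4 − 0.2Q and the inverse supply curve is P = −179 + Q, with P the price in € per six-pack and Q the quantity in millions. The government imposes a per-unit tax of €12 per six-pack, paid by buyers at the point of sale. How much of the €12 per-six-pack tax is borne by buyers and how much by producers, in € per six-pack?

Inverting to Q(P) form: Qd = 497 − 5P; Qs = P + 179.
Before the tax: set 497 − 5P = P + 179 → P* = €53, Q* = 232.
With the tax collected from buyers, demand (in seller-price terms) shifts: Qd = 497 − 5(P + 12).
New equilibrium: buyers pay €55, producers receive €43, Q = 222. (Wedge: Pb − Ps = 12.)
Burden on buyers: €2; on producers: €10. (They sum to €12.)

Buyers bear €2 per six-pack; producers bear €10 per six-pack.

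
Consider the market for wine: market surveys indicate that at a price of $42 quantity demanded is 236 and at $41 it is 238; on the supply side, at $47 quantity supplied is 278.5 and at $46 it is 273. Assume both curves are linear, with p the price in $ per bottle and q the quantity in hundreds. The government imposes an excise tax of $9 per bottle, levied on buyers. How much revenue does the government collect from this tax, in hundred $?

Tax revenue = $2041.2 hundred.

Demand slope: (238 − 236)/(41 − 42) = -2, so qd = 320 − 2p.
Supply slope: (273 − 278.5)/(46 − 47) = 5.5, so qs = 5.5p + 20.
Before the tax: set 320 − 2p = 5.5p + 20 → p* = $40, q* = 240.
With the tax collected from buyers, demand (in seller-price terms) shifts: qd = 320 − 2(p + 9).
Solving gives q = 226.8 with buyers paying $46.6 and producers receiving $37.6 (the $9 wedge).
Revenue = t · Q = 9 · 226.8 = $2041.2.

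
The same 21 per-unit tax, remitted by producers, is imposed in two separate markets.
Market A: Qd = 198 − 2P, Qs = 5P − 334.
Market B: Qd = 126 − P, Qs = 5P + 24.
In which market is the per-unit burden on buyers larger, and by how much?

Market B, by 2.5.

Market A: pre-tax P* = 76, Q* = 46; post-tax Q = 16; per-unit burden on buyers = 15.
Market B: pre-tax P* = 17, Q* = 109; post-tax Q = 91.5; per-unit burden on buyers = 17.5.
Difference: 15 vs 17.5 → market B is larger by 2.5.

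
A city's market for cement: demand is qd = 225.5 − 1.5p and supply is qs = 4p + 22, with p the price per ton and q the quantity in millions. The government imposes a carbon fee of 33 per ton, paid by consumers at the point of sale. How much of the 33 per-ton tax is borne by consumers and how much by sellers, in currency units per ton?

Before the tax: set 225.5 − 1.5p = 4p + 22 → p* = 37, q* = 170.
With the tax collected from consumers, demand (in seller-price terms) shifts: qd = 225.5 − 1.5(p + 33).
Solving gives q = 134 with consumers paying 61 and sellers receiving 28 (the 33 wedge).
Burden on consumers: 24; on sellers: 9. (They sum to 33.)
The less price-elastic side of the market bears the larger share of a per-unit tax.

Consumers bear 24 per ton; sellers bear 9 per ton.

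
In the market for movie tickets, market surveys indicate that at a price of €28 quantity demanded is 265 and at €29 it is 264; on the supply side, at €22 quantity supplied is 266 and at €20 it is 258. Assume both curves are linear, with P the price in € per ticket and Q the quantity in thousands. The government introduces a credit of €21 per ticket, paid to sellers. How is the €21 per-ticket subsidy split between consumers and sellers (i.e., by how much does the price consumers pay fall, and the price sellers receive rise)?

Consumers gain €16.8 per ticket; sellers gain €4.2 per ticket.

Demand slope: (264 − 265)/(29 − 28) = -1, so Qd = 293 − P.
Supply slope: (258 − 266)/(20 − 22) = 4, so Qs = 4P + 178.
Without the subsidy, 293 − P = 4P + 178 gives 5P = 115, so P* = €23 and Q* = 270.
With a per-unit subsidy paid to sellers, each receives P + 21 per unit sold, so supply becomes Qs = 4(P + 21) + 178.
Solving gives Q = 286.8 with consumers paying €6.2 and sellers receiving €27.2 (the €21 wedge).
Gain to consumers: €16.8; to sellers: €4.2. (They sum to €21.)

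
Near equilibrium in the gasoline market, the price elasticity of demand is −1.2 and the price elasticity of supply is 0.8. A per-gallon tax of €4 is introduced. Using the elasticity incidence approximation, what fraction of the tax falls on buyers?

Buyers' share ≈ 0.4.

Incidence ratio: buyers' share ≈ εs / (εs + |εd|) = 0.8 / (0.8 + 1.2) = 0.4.
Supply is the less elastic side, so buyers bear the smaller share.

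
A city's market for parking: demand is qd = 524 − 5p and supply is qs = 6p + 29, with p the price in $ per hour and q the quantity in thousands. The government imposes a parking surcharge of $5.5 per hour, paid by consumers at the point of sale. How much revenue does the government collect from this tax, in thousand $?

Tax revenue = $1562 thousand.

Without the tax, 524 − 5p = 6p + 29 gives 11p = 495, so p* = $45 and q* = 299.
With the tax collected from consumers, demand (in seller-price terms) shifts: qd = 524 − 5(p + 5.5).
New equilibrium: consumers pay $48, producers receive $42.5, q = 284. (Wedge: pb − ps = 5.5.)
Revenue = t · Q = 5.5 · 284 = $1562.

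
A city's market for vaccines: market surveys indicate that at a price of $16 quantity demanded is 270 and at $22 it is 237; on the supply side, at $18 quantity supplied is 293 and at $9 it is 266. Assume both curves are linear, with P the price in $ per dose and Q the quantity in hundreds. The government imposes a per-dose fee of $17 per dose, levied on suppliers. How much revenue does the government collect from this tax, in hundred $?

Demand slope: (237 − 270)/(22 − 16) = -5.5, so Qd = 358 − 5.5P.
Supply slope: (266 − 293)/(9 − 18) = 3, so Qs = 3P + 239.
Without the tax, 358 − 5.5P = 3P + 239 gives 8.5P = 119, so P* = $14 and Q* = 281.
With the tax collected from suppliers, supply shifts: Qs = 3(P − 17) + 239.
New equilibrium: buyers pay $20, suppliers receive $3, Q = 248. (Wedge: Pb − Ps = 17.)
Revenue = t · Q = 17 · 248 = $4216.

Tax revenue = $4216 hundred.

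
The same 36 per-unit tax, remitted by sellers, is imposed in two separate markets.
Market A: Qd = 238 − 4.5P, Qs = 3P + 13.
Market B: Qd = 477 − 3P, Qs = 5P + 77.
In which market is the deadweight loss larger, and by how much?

Market A: pre-tax P* = 30, Q* = 103; post-tax Q = 38.2; deadweight loss = 1166.4.
Market B: pre-tax P* = 50, Q* = 327; post-tax Q = 259.5; deadweight loss = 1215.
Difference: 1166.4 vs 1215 → market B is larger by 48.6.

Market B, by 48.6.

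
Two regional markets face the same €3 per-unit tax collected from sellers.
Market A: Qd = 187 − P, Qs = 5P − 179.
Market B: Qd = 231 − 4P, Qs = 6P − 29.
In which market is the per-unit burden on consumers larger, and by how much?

Market A, by €0.7.

Market A: pre-tax P* = €61, Q* = 126; post-tax Q = 123.5; per-unit burden on consumers = €2.5.
Market B: pre-tax P* = €26, Q* = 127; post-tax Q = 119.8; per-unit burden on consumers = €1.8.
Difference: €2.5 vs €1.8 → market A is larger by €0.7.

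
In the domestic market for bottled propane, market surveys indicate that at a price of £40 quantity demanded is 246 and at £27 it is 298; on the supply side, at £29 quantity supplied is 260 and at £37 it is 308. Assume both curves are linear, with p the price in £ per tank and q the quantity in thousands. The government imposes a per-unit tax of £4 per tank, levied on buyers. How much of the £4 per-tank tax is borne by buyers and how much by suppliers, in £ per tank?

Demand slope: (298 − 246)/(27 − 40) = -4, so qd = 406 − 4p.
Supply slope: (308 − 260)/(37 − 29) = 6, so qs = 6p + 86.
Before the tax: set 406 − 4p = 6p + 86 → p* = £32, q* = 278.
With the tax collected from buyers, demand (in seller-price terms) shifts: qd = 406 − 4(p + 4).
Solving gives q = 268.4 with buyers paying £34.4 and suppliers receiving £30.4 (the £4 wedge).
Burden on buyers: £2.4; on suppliers: £1.6. (They sum to £4.)
The less price-elastic side of the market bears the larger share of a per-unit tax.

Buyers bear £2.4 per tank; suppliers bear £1.6 per tank.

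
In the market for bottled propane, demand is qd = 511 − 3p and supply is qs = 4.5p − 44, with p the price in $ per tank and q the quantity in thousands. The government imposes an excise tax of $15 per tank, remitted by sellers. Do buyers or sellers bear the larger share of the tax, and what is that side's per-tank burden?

Buyers bear the larger share: $9 per tank.

Before the tax: set 511 − 3p = 4.5p − 44 → p* = $74, q* = 289.
With the tax collected from sellers, supply shifts: qs = 4.5(p − 15) − 44.
Solving gives q = 262 with buyers paying $83 and sellers receiving $68 (the $15 wedge).
Per-tank burden: buyers $9, sellers $6.
Buyers take the larger share because demand is less price-elastic here (demand slope 3 vs supply slope 4.5).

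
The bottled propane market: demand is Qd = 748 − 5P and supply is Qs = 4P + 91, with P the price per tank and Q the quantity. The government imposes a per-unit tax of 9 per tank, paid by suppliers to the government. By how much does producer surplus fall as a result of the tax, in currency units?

Producer surplus falls by 1865.

Without the tax, 748 − 5P = 4P + 91 gives 9P = 657, so P* = 73 and Q* = 383.
With the tax collected from suppliers, supply shifts: Qs = 4(P − 9) + 91.
Solving gives Q = 363 with consumers paying 77 and suppliers receiving 68 (the 9 wedge).
ΔPS is the trapezoid between Q = 363 and Q = 383 of height 5: ½ · (383 + 363) · 5 = 1865.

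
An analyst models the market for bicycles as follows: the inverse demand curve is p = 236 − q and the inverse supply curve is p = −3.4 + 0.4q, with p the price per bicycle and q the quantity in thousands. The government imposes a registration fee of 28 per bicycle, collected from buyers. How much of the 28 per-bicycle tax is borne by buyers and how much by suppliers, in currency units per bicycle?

Buyers bear 20 per bicycle; suppliers bear 8 per bicycle.

Rewrite in direct form: qd = 236 − p and qs = 2.5p + 8.5.
Without the tax, 236 − p = 2.5p + 8.5 gives 3.5p = 227.5, so p* = 65 and q* = 171.
With the tax collected from buyers, demand (in seller-price terms) shifts: qd = 236 − (p + 28).
Solving gives q = 151 with buyers paying 85 and suppliers receiving 57 (the 28 wedge).
Burden on buyers: 20; on suppliers: 8. (They sum to 28.)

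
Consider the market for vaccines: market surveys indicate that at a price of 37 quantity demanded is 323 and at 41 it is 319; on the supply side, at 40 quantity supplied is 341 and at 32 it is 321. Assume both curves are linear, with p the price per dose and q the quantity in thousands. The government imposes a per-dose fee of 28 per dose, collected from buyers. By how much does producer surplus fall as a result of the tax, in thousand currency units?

Demand slope: (319 − 323)/(41 − 37) = -1, so qd = 360 − p.
Supply slope: (321 − 341)/(32 − 40) = 2.5, so qs = 2.5p + 241.
Before the tax: set 360 − p = 2.5p + 241 → p* = 34, q* = 326.
With the tax collected from buyers, demand (in seller-price terms) shifts: qd = 360 − (p + 28).
New equilibrium: buyers pay 54, sellers receive 26, q = 306. (Wedge: pb − ps = 28.)
ΔPS is the trapezoid between Q = 306 and Q = 326 of height 8: ½ · (326 + 306) · 8 = 2528.

Producer surplus falls by 2528 thousand.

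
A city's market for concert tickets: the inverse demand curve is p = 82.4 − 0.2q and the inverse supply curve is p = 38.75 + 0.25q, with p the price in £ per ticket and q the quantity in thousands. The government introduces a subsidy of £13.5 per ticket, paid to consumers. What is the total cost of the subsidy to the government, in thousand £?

Inverting to q(p) form: qd = 412 − 5p; qs = 4p − 155.
Without the subsidy, 412 − 5p = 4p − 155 gives 9p = 567, so p* = £63 and q* = 97.
With a per-unit subsidy paid to consumers, each effectively pays p − 13.5, so demand becomes qd = 412 − 5(p − 13.5).
Solving gives q = 127 with consumers paying £57 and sellers receiving £70.5 (the £13.5 wedge).
Outlay = t · Q = 13.5 · 127 = £1714.5.

Government outlay = £1714.5 thousand.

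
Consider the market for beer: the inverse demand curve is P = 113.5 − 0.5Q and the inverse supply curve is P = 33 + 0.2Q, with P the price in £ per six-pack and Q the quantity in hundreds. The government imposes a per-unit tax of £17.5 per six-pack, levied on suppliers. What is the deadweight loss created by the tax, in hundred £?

Deadweight loss = £218.75 hundred.

Inverting to Q(P) form: Qd = 227 − 2P; Qs = 5P − 165.
Without the tax, 227 − 2P = 5P − 165 gives 7P = 392, so P* = £56 and Q* = 115.
With the tax collected from suppliers, supply shifts: Qs = 5(P − 17.5) − 165.
New equilibrium: buyers pay £68.5, suppliers receive £51, Q = 90. (Wedge: Pb − Ps = 17.5.)
Quantity falls by |ΔQ| = |115 − 90| = 25.
DWL = ½ · t · |ΔQ| = ½ · 17.5 · 25 = £218.75.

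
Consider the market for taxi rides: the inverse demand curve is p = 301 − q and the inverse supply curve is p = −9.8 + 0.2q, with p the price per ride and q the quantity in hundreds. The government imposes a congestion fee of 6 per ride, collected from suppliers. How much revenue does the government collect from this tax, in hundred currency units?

Tax revenue = 1524 hundred.

Inverting to q(p) form: qd = 301 − p; qs = 5p + 49.
Before the tax: set 301 − p = 5p + 49 → p* = 42, q* = 259.
With the tax collected from suppliers, supply shifts: qs = 5(p − 6) + 49.
Solving gives q = 254 with consumers paying 47 and suppliers receiving 41 (the 6 wedge).
Revenue = t · Q = 6 · 254 = 1524.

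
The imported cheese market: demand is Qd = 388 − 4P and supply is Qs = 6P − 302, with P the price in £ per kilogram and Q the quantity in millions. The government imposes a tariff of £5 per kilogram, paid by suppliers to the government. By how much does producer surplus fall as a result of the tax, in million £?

Before the tax: set 388 − 4P = 6P − 302 → P* = £69, Q* = 112.
With the tax collected from suppliers, supply shifts: Qs = 6(P − 5) − 302.
Solving gives Q = 100 with consumers paying £72 and suppliers receiving £67 (the £5 wedge).
ΔPS is the trapezoid between Q = 100 and Q = 112 of height £2: ½ · (112 + 100) · 2 = £212.

Producer surplus falls by £212 million.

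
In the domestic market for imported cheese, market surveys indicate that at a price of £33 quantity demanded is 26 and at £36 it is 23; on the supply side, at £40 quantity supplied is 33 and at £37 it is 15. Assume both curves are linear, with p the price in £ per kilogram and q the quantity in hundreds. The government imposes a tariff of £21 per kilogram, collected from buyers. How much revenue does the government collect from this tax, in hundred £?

Tax revenue = £63 hundred.

Demand slope: (23 − 26)/(36 − 33) = -1, so qd = 59 − p.
Supply slope: (15 − 33)/(37 − 40) = 6, so qs = 6p − 207.
Before the tax: set 59 − p = 6p − 207 → p* = £38, q* = 21.
With the tax collected from buyers, demand (in seller-price terms) shifts: qd = 59 − (p + 21).
New equilibrium: buyers pay £56, sellers receive £35, q = 3. (Wedge: pb − ps = 21.)
Revenue = t · Q = 21 · 3 = £63.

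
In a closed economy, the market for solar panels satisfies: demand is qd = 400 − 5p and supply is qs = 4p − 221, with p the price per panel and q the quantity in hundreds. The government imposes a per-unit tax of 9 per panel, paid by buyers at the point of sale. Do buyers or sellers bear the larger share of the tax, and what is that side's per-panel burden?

Before the tax: set 400 − 5p = 4p − 221 → p* = 69, q* = 55.
With the tax collected from buyers, demand (in seller-price terms) shifts: qd = 400 − 5(p + 9).
New equilibrium: buyers pay 73, sellers receive 64, q = 35. (Wedge: pb − ps = 9.)
Per-panel burden: buyers 4, sellers 5.
Sellers take the larger share because supply is less price-elastic here (demand slope 5 vs supply slope 4).

Sellers bear the larger share: 5 per panel.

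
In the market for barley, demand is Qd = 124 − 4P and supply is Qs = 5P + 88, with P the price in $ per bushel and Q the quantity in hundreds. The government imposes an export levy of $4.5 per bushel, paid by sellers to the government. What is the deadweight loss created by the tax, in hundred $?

Deadweight loss = $22.5 hundred.

Before the tax: set 124 − 4P = 5P + 88 → P* = $4, Q* = 108.
With the tax collected from sellers, supply shifts: Qs = 5(P − 4.5) + 88.
Solving gives Q = 98 with buyers paying $6.5 and sellers receiving $2 (the $4.5 wedge).
Quantity falls by |ΔQ| = |108 − 98| = 10.
DWL = ½ · t · |ΔQ| = ½ · 4.5 · 10 = $22.5.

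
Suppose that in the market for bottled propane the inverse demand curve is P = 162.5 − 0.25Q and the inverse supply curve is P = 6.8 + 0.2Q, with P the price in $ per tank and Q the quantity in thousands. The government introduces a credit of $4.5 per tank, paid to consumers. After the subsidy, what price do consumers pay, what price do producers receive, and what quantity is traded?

Consumers pay $73.5; producers receive $78; quantity = 356.

Rewrite in direct form: Qd = 650 − 4P and Qs = 5P − 34.
Before the subsidy: set 650 − 4P = 5P − 34 → P* = $76, Q* = 346.
With a per-unit subsidy paid to consumers, each effectively pays P − 4.5, so demand becomes Qd = 650 − 4(P − 4.5).
Solving gives Q = 356 with consumers paying $73.5 and producers receiving $78 (the $4.5 wedge).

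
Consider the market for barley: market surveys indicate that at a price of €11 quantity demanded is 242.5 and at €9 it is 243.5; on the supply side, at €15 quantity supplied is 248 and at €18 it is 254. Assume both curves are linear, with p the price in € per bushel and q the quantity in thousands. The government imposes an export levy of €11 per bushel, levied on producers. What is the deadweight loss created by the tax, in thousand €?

Deadweight loss = €24.2 thousand.

Demand slope: (243.5 − 242.5)/(9 − 11) = -0.5, so qd = 248 − 0.5p.
Supply slope: (254 − 248)/(18 − 15) = 2, so qs = 2p + 218.
Before the tax: set 248 − 0.5p = 2p + 218 → p* = €12, q* = 242.
With the tax collected from producers, supply shifts: qs = 2(p − 11) + 218.
Solving gives q = 237.6 with consumers paying €20.8 and producers receiving €9.8 (the €11 wedge).
Quantity falls by |ΔQ| = |242 − 237.6| = 4.4.
DWL = ½ · t · |ΔQ| = ½ · 11 · 4.4 = €24.2.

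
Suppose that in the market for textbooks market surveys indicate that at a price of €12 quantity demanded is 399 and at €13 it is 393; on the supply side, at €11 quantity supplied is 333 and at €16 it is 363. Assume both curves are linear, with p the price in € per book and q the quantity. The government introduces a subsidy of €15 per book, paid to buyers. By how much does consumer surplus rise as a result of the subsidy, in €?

Consumer surplus rises by €2936.25.

Demand slope: (393 − 399)/(13 − 12) = -6, so qd = 471 − 6p.
Supply slope: (363 − 333)/(16 − 11) = 6, so qs = 6p + 267.
Without the subsidy, 471 − 6p = 6p + 267 gives 12p = 204, so p* = €17 and q* = 369.
With a per-unit subsidy paid to buyers, each effectively pays p − 15, so demand becomes qd = 471 − 6(p − 15).
Solving gives q = 414 with buyers paying €9.5 and suppliers receiving €24.5 (the €15 wedge).
ΔCS is the trapezoid between Q = 414 and Q = 369 of height €7.5: ½ · (369 + 414) · 7.5 = €2936.25.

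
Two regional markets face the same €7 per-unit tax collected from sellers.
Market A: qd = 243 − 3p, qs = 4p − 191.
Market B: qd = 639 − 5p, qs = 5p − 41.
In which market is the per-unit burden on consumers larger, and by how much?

Market A, by €0.5.

Market A: pre-tax p* = €62, q* = 57; post-tax q = 45; per-unit burden on consumers = €4.
Market B: pre-tax p* = €68, q* = 299; post-tax q = 281.5; per-unit burden on consumers = €3.5.
Difference: €4 vs €3.5 → market A is larger by €0.5.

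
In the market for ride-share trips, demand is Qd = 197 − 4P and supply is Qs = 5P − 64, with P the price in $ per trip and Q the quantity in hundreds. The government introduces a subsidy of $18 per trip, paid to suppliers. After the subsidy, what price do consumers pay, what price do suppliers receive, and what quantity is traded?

Before the subsidy: set 197 − 4P = 5P − 64 → P* = $29, Q* = 81.
With a per-unit subsidy paid to suppliers, each receives P + 18 per unit sold, so supply becomes Qs = 5(P + 18) − 64.
Solving gives Q = 121 with consumers paying $19 and suppliers receiving $37 (the $18 wedge).

Consumers pay $19; suppliers receive $37; quantity = 121.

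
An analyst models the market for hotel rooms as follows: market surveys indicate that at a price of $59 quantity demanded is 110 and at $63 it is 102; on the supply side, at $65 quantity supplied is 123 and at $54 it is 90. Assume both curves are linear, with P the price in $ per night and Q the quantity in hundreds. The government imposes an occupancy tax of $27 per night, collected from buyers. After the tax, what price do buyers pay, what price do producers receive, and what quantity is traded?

Buyers pay $76.2; producers receive $49.2; quantity = 75.6.

Demand slope: (102 − 110)/(63 − 59) = -2, so Qd = 228 − 2P.
Supply slope: (90 − 123)/(54 − 65) = 3, so Qs = 3P − 72.
Before the tax: set 228 − 2P = 3P − 72 → P* = $60, Q* = 108.
With the tax collected from buyers, demand (in seller-price terms) shifts: Qd = 228 − 2(P + 27).
New equilibrium: buyers pay $76.2, producers receive $49.2, Q = 75.6. (Wedge: Pb − Ps = 27.)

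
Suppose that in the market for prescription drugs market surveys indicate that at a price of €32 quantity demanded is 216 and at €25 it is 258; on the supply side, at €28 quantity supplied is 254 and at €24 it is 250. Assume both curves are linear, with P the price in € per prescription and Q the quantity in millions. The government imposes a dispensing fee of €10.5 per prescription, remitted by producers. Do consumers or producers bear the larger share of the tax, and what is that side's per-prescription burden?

Demand slope: (258 − 216)/(25 − 32) = -6, so Qd = 408 − 6P.
Supply slope: (250 − 254)/(24 − 28) = 1, so Qs = P + 226.
Before the tax: set 408 − 6P = P + 226 → P* = €26, Q* = 252.
With the tax collected from producers, supply shifts: Qs = (P − 10.5) + 226.
Solving gives Q = 243 with consumers paying €27.5 and producers receiving €17 (the €10.5 wedge).
Per-prescription burden: consumers €1.5, producers €9.
Producers take the larger share because supply is less price-elastic here (demand slope 6 vs supply slope 1).

Producers bear the larger share: €9 per prescription.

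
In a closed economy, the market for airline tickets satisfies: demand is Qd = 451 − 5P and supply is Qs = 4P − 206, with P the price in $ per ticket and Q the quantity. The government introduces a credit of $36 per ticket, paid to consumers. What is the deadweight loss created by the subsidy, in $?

Deadweight loss = $1440.

Without the subsidy, 451 − 5P = 4P − 206 gives 9P = 657, so P* = $73 and Q* = 86.
With a per-unit subsidy paid to consumers, each effectively pays P − 36, so demand becomes Qd = 451 − 5(P − 36).
Solving gives Q = 166 with consumers paying $57 and sellers receiving $93 (the $36 wedge).
Quantity rises by |ΔQ| = |86 − 166| = 80.
DWL = ½ · t · |ΔQ| = ½ · 36 · 80 = $1440.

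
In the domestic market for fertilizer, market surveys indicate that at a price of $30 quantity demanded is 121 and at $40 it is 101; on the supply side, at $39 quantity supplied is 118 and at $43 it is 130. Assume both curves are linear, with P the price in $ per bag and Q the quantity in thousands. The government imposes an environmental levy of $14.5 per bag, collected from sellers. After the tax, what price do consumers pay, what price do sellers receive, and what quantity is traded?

Consumers pay $44.7; sellers receive $30.2; quantity = 91.6.

Demand slope: (101 − 121)/(40 − 30) = -2, so Qd = 181 − 2P.
Supply slope: (130 − 118)/(43 − 39) = 3, so Qs = 3P + 1.
Before the tax: set 181 − 2P = 3P + 1 → P* = $36, Q* = 109.
With the tax collected from sellers, supply shifts: Qs = 3(P − 14.5) + 1.
New equilibrium: consumers pay $44.7, sellers receive $30.2, Q = 91.6. (Wedge: Pb − Ps = 14.5.)
The less price-elastic side of the market bears the larger share of a per-unit tax.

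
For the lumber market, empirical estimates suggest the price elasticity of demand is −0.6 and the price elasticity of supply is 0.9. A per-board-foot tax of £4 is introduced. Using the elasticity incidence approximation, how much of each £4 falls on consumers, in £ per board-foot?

Consumers bear ≈ £2.4 per board-foot.

Incidence ratio: consumers' share ≈ εs / (εs + |εd|) = 0.9 / (0.9 + 0.6) = 0.6.
So consumers bear ≈ 0.6 × £4 = £2.4; suppliers bear £1.6.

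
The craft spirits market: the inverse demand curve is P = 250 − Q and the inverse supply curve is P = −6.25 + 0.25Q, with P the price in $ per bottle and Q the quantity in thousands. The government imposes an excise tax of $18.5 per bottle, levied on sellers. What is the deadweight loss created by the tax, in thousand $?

Rewrite in direct form: Qd = 250 − P and Qs = 4P + 25.
Without the tax, 250 − P = 4P + 25 gives 5P = 225, so P* = $45 and Q* = 205.
With the tax collected from sellers, supply shifts: Qs = 4(P − 18.5) + 25.
New equilibrium: consumers pay $59.8, sellers receive $41.3, Q = 190.2. (Wedge: Pb − Ps = 18.5.)
Quantity falls by |ΔQ| = |205 − 190.2| = 14.8.
DWL = ½ · t · |ΔQ| = ½ · 18.5 · 14.8 = $136.9.

Deadweight loss = $136.9 thousand.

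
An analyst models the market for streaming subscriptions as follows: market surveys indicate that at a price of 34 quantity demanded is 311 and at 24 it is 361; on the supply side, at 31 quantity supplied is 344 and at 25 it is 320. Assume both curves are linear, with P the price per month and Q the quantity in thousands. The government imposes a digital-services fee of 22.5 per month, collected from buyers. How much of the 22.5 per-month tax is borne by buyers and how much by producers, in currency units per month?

Buyers bear 10 per month; producers bear 12.5 per month.

Demand slope: (361 − 311)/(24 − 34) = -5, so Qd = 481 − 5P.
Supply slope: (320 − 344)/(25 − 31) = 4, so Qs = 4P + 220.
Before the tax: set 481 − 5P = 4P + 220 → P* = 29, Q* = 336.
With the tax collected from buyers, demand (in seller-price terms) shifts: Qd = 481 − 5(P + 22.5).
New equilibrium: buyers pay 39, producers receive 16.5, Q = 286. (Wedge: Pb − Ps = 22.5.)
Burden on buyers: 10; on producers: 12.5. (They sum to 22.5.)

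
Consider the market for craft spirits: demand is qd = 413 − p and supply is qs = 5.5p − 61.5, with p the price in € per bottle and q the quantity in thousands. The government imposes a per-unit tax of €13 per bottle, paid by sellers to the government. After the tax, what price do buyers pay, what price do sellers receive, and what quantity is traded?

Buyers pay €84; sellers receive €71; quantity = 329.

Without the tax, 413 − p = 5.5p − 61.5 gives 6.5p = 474.5, so p* = €73 and q* = 340.
With the tax collected from sellers, supply shifts: qs = 5.5(p − 13) − 61.5.
Solving gives q = 329 with buyers paying €84 and sellers receiving €71 (the €13 wedge).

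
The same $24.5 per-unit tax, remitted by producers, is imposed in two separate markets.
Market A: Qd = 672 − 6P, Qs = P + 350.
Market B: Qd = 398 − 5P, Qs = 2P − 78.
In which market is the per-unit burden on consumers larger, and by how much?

Market A: pre-tax P* = $46, Q* = 396; post-tax Q = 375; per-unit burden on consumers = $3.5.
Market B: pre-tax P* = $68, Q* = 58; post-tax Q = 23; per-unit burden on consumers = $7.
Difference: $3.5 vs $7 → market B is larger by $3.5.

Market B, by $3.5.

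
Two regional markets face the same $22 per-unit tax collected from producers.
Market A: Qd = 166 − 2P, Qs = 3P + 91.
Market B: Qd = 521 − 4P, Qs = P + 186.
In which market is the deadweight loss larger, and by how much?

Market A: pre-tax P* = $15, Q* = 136; post-tax Q = 109.6; deadweight loss = $290.4.
Market B: pre-tax P* = $67, Q* = 253; post-tax Q = 235.4; deadweight loss = $193.6.
Difference: $290.4 vs $193.6 → market A is larger by $96.8.

Market A, by $96.8.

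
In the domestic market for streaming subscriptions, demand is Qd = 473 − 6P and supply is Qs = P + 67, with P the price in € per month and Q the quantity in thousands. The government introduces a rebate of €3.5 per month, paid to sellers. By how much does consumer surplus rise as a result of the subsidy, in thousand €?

Without the subsidy, 473 − 6P = P + 67 gives 7P = 406, so P* = €58 and Q* = 125.
With a per-unit subsidy paid to sellers, each receives P + 3.5 per unit sold, so supply becomes Qs = (P + 3.5) + 67.
Solving gives Q = 128 with consumers paying €57.5 and sellers receiving €61 (the €3.5 wedge).
ΔCS is the trapezoid between Q = 128 and Q = 125 of height €0.5: ½ · (125 + 128) · 0.5 = €63.25.

Consumer surplus rises by €63.25 thousand.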